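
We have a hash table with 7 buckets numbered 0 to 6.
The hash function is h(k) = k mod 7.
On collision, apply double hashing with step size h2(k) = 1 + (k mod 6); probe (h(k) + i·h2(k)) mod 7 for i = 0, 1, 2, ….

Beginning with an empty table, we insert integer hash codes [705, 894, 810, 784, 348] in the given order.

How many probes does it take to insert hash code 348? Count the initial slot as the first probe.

4

Insert 705: h=5, slot 5 empty → index 5.
Insert 894: h=5, h2=1, slot 5 occupied → index 6.
Insert 810: h=5, h2=1, slots 5,6 occupied → index 0.
Insert 784: h=0, h2=5, slots 0,5 occupied → index 3.
Insert 348: h=5, h2=1, slots 5,6,0 occupied → index 1.
Table: [810, 348, ∅, 784, ∅, 705, 894]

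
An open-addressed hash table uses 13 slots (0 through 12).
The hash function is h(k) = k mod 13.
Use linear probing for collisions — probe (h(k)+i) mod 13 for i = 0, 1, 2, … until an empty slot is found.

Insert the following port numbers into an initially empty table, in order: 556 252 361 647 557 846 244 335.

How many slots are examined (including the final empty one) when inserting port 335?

7

556: h=10 -> slot 10
252: h=5 -> slot 5
361: h=10, probe 10,11 -> slot 11
647: h=10, probe 10,11,12 -> slot 12
557: h=11, probe 11,12,0 -> slot 0
846: h=1 -> slot 1
244: h=10, probe 10,11,12,0,1,2 -> slot 2
335: h=10, probe 10,11,12,0,1,2,3 -> slot 3
Table: [557, 846, 244, 335, _, 252, _, _, _, _, 556, 361, 647]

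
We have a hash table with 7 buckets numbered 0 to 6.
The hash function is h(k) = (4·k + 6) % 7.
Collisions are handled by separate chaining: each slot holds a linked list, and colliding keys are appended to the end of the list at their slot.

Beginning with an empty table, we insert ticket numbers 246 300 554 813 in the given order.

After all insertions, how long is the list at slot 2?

1

246 -> bucket 3
300 -> bucket 2
554 -> bucket 3 (collision)
813 -> bucket 3 (collision)
Final buckets:
0: ∅
1: ∅
2: 300
3: 246 -> 554 -> 813
4: ∅
5: ∅
6: ∅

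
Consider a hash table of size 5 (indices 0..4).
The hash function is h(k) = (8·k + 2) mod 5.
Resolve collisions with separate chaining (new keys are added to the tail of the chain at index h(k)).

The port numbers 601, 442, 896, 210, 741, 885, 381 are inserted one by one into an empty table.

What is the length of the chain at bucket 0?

Insert 601: h=0, bucket 0 empty -> new chain.
Insert 442: h=3, bucket 3 empty -> new chain.
Insert 896: h=0, bucket 0 nonempty -> append to chain.
Insert 210: h=2, bucket 2 empty -> new chain.
Insert 741: h=0, bucket 0 nonempty -> append to chain.
Insert 885: h=2, bucket 2 nonempty -> append to chain.
Insert 381: h=0, bucket 0 nonempty -> append to chain.
Final buckets:
0: 601 -> 896 -> 741 -> 381
1: -
2: 210 -> 885
3: 442
4: -

4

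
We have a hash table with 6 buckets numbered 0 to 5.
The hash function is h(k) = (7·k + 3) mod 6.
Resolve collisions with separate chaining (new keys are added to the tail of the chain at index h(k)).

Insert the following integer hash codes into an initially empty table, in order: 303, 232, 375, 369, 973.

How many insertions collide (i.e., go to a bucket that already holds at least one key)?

2

303 -> bucket 0
232 -> bucket 1
375 -> bucket 0 (collision)
369 -> bucket 0 (collision)
973 -> bucket 4
Final buckets:
0: 303 -> 375 -> 369
1: 232
2: .
3: .
4: 973
5: .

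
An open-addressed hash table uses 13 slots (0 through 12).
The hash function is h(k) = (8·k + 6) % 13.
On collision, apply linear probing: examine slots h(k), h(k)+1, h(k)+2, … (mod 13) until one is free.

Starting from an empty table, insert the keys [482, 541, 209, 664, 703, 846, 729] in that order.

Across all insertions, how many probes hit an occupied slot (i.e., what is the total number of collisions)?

482 hashes to 1; slot 1 is free → place at 1.
541 hashes to 5; slot 5 is free → place at 5.
209 hashes to 1; 1 taken → place at 2.
664 hashes to 1; 1,2 taken → place at 3.
703 hashes to 1; 1,2,3 taken → place at 4.
846 hashes to 1; 1,2,3,4,5 taken → place at 6.
729 hashes to 1; 1,2,3,4,5,6 taken → place at 7.
Table: [_, 482, 209, 664, 703, 541, 846, 729, _, _, _, _, _]

17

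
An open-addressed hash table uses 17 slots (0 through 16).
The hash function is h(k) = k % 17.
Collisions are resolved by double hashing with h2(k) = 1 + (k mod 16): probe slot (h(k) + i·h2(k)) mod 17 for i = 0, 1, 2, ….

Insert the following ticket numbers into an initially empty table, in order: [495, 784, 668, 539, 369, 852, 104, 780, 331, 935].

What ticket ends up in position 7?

495 hashes to 2; slot 2 is free → place at 2.
784 hashes to 2, h2=1; 2 taken → place at 3.
668 hashes to 5; slot 5 is free → place at 5.
539 hashes to 12; slot 12 is free → place at 12.
369 hashes to 12, h2=2; 12 taken → place at 14.
852 hashes to 2, h2=5; 2 taken → place at 7.
104 hashes to 2, h2=9; 2 taken → place at 11.
780 hashes to 15; slot 15 is free → place at 15.
331 hashes to 8; slot 8 is free → place at 8.
935 hashes to 0; slot 0 is free → place at 0.
Table: [935, -, 495, 784, -, 668, -, 852, 331, -, -, 104, 539, -, 369, 780, -]

852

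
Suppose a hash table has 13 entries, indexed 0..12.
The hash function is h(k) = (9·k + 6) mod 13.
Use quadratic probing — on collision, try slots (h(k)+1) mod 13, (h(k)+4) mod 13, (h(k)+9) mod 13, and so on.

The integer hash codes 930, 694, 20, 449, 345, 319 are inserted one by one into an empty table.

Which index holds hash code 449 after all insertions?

8

Insert 930: h=4, slot 4 empty → index 4.
Insert 694: h=12, slot 12 empty → index 12.
Insert 20: h=4, slot 4 occupied → index 5.
Insert 449: h=4, slots 4,5 occupied → index 8.
Insert 345: h=4, slots 4,5,8 occupied → index 0.
Insert 319: h=4, slots 4,5,8,0 occupied → index 7.
Table: [345, _, _, _, 930, 20, _, 319, 449, _, _, _, 694]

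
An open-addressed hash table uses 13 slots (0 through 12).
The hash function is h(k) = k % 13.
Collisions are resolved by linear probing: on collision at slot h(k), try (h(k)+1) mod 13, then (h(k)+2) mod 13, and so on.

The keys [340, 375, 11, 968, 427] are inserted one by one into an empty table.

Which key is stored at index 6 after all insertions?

340: h=2 → slot 2
375: h=11 → slot 11
11: h=11, probe 11,12 → slot 12
968: h=6 → slot 6
427: h=11, probe 11,12,0 → slot 0
Table: [427, -, 340, -, -, -, 968, -, -, -, -, 375, 11]

968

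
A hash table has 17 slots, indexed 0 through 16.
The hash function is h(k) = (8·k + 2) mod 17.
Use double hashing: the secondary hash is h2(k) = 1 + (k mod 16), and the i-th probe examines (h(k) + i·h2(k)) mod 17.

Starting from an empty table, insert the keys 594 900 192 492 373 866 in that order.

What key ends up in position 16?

900

594: h=11 => slot 11
900: h=11, h2=5, probe 11,16 => slot 16
192: h=8 => slot 8
492: h=11, h2=13, probe 11,7 => slot 7
373: h=11, h2=6, probe 11,0 => slot 0
866: h=11, h2=3, probe 11,14 => slot 14
Table: [373, ., ., ., ., ., ., 492, 192, ., ., 594, ., ., 866, ., 900]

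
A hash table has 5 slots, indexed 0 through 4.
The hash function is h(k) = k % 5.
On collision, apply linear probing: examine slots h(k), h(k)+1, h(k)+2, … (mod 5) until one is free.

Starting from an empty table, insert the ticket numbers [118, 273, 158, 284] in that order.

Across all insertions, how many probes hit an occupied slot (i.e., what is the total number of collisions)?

Insert 118: h=3, slot 3 empty -> index 3.
Insert 273: h=3, slot 3 occupied -> index 4.
Insert 158: h=3, slots 3,4 occupied -> index 0.
Insert 284: h=4, slots 4,0 occupied -> index 1.
Table: [158, 284, ., 118, 273]

5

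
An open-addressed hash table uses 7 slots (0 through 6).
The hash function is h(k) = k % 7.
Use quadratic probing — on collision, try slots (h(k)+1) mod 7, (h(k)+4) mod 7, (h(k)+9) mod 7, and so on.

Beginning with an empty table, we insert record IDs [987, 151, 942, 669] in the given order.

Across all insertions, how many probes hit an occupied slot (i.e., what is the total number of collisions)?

3

987 hashes to 0; slot 0 is free → place at 0.
151 hashes to 4; slot 4 is free → place at 4.
942 hashes to 4; 4 taken → place at 5.
669 hashes to 4; 4,5 taken → place at 1.
Table: [987, 669, —, —, 151, 942, —]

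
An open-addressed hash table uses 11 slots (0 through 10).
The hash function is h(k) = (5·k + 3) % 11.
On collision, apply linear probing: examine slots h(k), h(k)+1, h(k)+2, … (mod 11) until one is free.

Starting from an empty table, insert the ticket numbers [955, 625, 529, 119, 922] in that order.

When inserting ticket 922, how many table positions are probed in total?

955: h=4 => slot 4
625: h=4, probe 4,5 => slot 5
529: h=8 => slot 8
119: h=4, probe 4,5,6 => slot 6
922: h=4, probe 4,5,6,7 => slot 7
Table: [., ., ., ., 955, 625, 119, 922, 529, ., .]

4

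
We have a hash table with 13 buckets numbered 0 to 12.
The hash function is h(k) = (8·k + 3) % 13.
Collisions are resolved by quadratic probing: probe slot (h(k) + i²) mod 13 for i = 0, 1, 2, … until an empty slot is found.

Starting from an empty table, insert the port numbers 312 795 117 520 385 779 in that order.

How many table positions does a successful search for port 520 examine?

3

312 hashes to 3; slot 3 is free -> place at 3.
795 hashes to 6; slot 6 is free -> place at 6.
117 hashes to 3; 3 taken -> place at 4.
520 hashes to 3; 3,4 taken -> place at 7.
385 hashes to 2; slot 2 is free -> place at 2.
779 hashes to 8; slot 8 is free -> place at 8.
Table: [—, —, 385, 312, 117, —, 795, 520, 779, —, —, —, —]
Lookup 520: h=3, probe 3,4,7 → found at 7.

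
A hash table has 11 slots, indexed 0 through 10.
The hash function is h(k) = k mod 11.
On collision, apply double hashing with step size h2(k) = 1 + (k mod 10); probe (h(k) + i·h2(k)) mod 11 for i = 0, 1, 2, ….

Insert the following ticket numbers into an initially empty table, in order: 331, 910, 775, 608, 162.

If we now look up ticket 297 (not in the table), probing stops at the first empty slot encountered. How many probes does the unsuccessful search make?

Insert 331: h=1, slot 1 empty → index 1.
Insert 910: h=8, slot 8 empty → index 8.
Insert 775: h=5, slot 5 empty → index 5.
Insert 608: h=3, slot 3 empty → index 3.
Insert 162: h=8, h2=3, slot 8 occupied → index 0.
Table: [162, 331, ., 608, ., 775, ., ., 910, ., .]
Lookup 297: h=0, h2=8, probe 0,8,5,2 → slot 2 empty, not found.

4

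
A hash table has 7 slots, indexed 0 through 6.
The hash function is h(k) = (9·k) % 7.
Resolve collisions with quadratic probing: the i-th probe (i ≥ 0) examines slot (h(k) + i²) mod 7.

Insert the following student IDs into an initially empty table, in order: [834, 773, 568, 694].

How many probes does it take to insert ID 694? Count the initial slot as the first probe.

4

834: h=2 => slot 2
773: h=6 => slot 6
568: h=2, probe 2,3 => slot 3
694: h=2, probe 2,3,6,4 => slot 4
Table: [_, _, 834, 568, 694, _, 773]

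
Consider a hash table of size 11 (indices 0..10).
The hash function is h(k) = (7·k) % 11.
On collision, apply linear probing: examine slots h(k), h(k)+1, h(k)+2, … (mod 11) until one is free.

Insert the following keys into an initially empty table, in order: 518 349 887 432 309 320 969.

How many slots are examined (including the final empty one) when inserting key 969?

5

Insert 518: h=7, slot 7 empty => index 7.
Insert 349: h=1, slot 1 empty => index 1.
Insert 887: h=5, slot 5 empty => index 5.
Insert 432: h=10, slot 10 empty => index 10.
Insert 309: h=7, slot 7 occupied => index 8.
Insert 320: h=7, slots 7,8 occupied => index 9.
Insert 969: h=7, slots 7,8,9,10 occupied => index 0.
Table: [969, 349, ∅, ∅, ∅, 887, ∅, 518, 309, 320, 432]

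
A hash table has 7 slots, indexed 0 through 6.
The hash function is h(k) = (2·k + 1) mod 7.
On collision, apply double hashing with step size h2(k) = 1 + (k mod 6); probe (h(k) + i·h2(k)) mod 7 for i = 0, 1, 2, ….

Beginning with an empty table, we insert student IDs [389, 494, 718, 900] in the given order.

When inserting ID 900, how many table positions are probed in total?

2

389 hashes to 2; slot 2 is free => place at 2.
494 hashes to 2, h2=3; 2 taken => place at 5.
718 hashes to 2, h2=5; 2 taken => place at 0.
900 hashes to 2, h2=1; 2 taken => place at 3.
Table: [718, ∅, 389, 900, ∅, 494, ∅]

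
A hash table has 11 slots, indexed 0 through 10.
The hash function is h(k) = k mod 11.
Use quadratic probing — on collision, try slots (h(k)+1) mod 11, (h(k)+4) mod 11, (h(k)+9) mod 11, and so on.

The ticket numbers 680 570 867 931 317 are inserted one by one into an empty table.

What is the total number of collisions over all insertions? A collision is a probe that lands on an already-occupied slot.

7

680 hashes to 9; slot 9 is free -> place at 9.
570 hashes to 9; 9 taken -> place at 10.
867 hashes to 9; 9,10 taken -> place at 2.
931 hashes to 7; slot 7 is free -> place at 7.
317 hashes to 9; 9,10,2,7 taken -> place at 3.
Table: [., ., 867, 317, ., ., ., 931, ., 680, 570]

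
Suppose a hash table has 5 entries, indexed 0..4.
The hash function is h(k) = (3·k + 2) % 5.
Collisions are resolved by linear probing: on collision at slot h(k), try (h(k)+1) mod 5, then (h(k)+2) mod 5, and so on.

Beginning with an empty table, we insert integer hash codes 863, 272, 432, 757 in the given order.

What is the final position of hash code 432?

Insert 863: h=1, slot 1 empty → index 1.
Insert 272: h=3, slot 3 empty → index 3.
Insert 432: h=3, slot 3 occupied → index 4.
Insert 757: h=3, slots 3,4 occupied → index 0.
Table: [757, 863, _, 272, 432]

4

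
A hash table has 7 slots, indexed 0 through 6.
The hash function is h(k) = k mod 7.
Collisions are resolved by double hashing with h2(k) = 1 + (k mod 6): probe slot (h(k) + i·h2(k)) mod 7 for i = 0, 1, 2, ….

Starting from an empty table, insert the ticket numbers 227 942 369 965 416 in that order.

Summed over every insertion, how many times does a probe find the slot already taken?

2

Insert 227: h=3, slot 3 empty => index 3.
Insert 942: h=4, slot 4 empty => index 4.
Insert 369: h=5, slot 5 empty => index 5.
Insert 965: h=6, slot 6 empty => index 6.
Insert 416: h=3, h2=3, slots 3,6 occupied => index 2.
Table: [∅, ∅, 416, 227, 942, 369, 965]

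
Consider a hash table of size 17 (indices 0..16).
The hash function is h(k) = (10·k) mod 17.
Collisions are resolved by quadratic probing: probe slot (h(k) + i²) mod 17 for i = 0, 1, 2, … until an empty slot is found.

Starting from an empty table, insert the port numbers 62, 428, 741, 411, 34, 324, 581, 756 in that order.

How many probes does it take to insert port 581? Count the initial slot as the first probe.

Insert 62: h=8, slot 8 empty → index 8.
Insert 428: h=13, slot 13 empty → index 13.
Insert 741: h=15, slot 15 empty → index 15.
Insert 411: h=13, slot 13 occupied → index 14.
Insert 34: h=0, slot 0 empty → index 0.
Insert 324: h=10, slot 10 empty → index 10.
Insert 581: h=13, slots 13,14,0 occupied → index 5.
Insert 756: h=12, slot 12 empty → index 12.
Table: [34, _, _, _, _, 581, _, _, 62, _, 324, _, 756, 428, 411, 741, _]

4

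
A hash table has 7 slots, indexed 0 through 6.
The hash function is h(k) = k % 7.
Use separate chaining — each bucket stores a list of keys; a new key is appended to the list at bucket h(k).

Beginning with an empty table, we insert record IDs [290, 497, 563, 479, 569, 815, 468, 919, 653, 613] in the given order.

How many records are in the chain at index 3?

Insert 290: h=3, bucket 3 empty → new chain.
Insert 497: h=0, bucket 0 empty → new chain.
Insert 563: h=3, bucket 3 nonempty → append to chain.
Insert 479: h=3, bucket 3 nonempty → append to chain.
Insert 569: h=2, bucket 2 empty → new chain.
Insert 815: h=3, bucket 3 nonempty → append to chain.
Insert 468: h=6, bucket 6 empty → new chain.
Insert 919: h=2, bucket 2 nonempty → append to chain.
Insert 653: h=2, bucket 2 nonempty → append to chain.
Insert 613: h=4, bucket 4 empty → new chain.
Final buckets:
0: 497
1: .
2: 569 -> 919 -> 653
3: 290 -> 563 -> 479 -> 815
4: 613
5: .
6: 468

4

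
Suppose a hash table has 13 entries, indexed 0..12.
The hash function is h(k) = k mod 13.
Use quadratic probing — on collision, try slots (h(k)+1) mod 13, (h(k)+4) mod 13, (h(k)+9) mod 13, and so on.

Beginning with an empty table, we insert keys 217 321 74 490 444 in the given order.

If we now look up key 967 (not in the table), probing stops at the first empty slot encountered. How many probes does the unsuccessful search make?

217: h=9 => slot 9
321: h=9, probe 9,10 => slot 10
74: h=9, probe 9,10,0 => slot 0
490: h=9, probe 9,10,0,5 => slot 5
444: h=2 => slot 2
Table: [74, -, 444, -, -, 490, -, -, -, 217, 321, -, -]
Lookup 967: h=5, probe 5,6 → slot 6 empty, not found.

2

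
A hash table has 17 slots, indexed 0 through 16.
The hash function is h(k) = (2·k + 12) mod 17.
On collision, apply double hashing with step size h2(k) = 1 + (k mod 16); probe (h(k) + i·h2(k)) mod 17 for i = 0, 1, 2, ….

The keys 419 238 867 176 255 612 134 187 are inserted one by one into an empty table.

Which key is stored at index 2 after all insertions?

Insert 419: h=0, slot 0 empty → index 0.
Insert 238: h=12, slot 12 empty → index 12.
Insert 867: h=12, h2=4, slot 12 occupied → index 16.
Insert 176: h=7, slot 7 empty → index 7.
Insert 255: h=12, h2=16, slot 12 occupied → index 11.
Insert 612: h=12, h2=5, slots 12,0 occupied → index 5.
Insert 134: h=8, slot 8 empty → index 8.
Insert 187: h=12, h2=12, slots 12,7 occupied → index 2.
Table: [419, -, 187, -, -, 612, -, 176, 134, -, -, 255, 238, -, -, -, 867]

187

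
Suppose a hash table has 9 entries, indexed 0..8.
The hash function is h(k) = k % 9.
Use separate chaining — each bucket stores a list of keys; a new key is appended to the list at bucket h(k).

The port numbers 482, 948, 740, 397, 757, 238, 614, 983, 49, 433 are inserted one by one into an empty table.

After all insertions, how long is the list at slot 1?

482 → bucket 5
948 → bucket 3
740 → bucket 2
397 → bucket 1
757 → bucket 1 (collision)
238 → bucket 4
614 → bucket 2 (collision)
983 → bucket 2 (collision)
49 → bucket 4 (collision)
433 → bucket 1 (collision)
Final buckets:
0: _
1: 397 -> 757 -> 433
2: 740 -> 614 -> 983
3: 948
4: 238 -> 49
5: 482
6: _
7: _
8: _

3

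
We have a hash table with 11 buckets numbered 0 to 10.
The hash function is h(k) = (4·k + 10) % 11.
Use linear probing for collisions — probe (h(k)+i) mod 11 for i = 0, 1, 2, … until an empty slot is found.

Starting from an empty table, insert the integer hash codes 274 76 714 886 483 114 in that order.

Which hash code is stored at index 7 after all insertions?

76

274: h=6 => slot 6
76: h=6, probe 6,7 => slot 7
714: h=6, probe 6,7,8 => slot 8
886: h=1 => slot 1
483: h=6, probe 6,7,8,9 => slot 9
114: h=4 => slot 4
Table: [-, 886, -, -, 114, -, 274, 76, 714, 483, -]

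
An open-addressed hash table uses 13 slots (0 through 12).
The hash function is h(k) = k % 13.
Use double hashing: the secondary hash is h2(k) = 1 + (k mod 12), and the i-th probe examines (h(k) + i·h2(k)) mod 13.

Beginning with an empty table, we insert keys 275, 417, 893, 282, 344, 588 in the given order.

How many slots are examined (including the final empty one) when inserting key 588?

275 hashes to 2; slot 2 is free => place at 2.
417 hashes to 1; slot 1 is free => place at 1.
893 hashes to 9; slot 9 is free => place at 9.
282 hashes to 9, h2=7; 9 taken => place at 3.
344 hashes to 6; slot 6 is free => place at 6.
588 hashes to 3, h2=1; 3 taken => place at 4.
Table: [_, 417, 275, 282, 588, _, 344, _, _, 893, _, _, _]

2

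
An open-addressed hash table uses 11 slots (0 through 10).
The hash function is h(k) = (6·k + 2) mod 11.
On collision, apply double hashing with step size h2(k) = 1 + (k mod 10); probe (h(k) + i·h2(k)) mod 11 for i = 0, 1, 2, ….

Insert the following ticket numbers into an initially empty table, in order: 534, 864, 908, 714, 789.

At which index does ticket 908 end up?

3

Insert 534: h=5, slot 5 empty → index 5.
Insert 864: h=5, h2=5, slot 5 occupied → index 10.
Insert 908: h=5, h2=9, slot 5 occupied → index 3.
Insert 714: h=7, slot 7 empty → index 7.
Insert 789: h=6, slot 6 empty → index 6.
Table: [—, —, —, 908, —, 534, 789, 714, —, —, 864]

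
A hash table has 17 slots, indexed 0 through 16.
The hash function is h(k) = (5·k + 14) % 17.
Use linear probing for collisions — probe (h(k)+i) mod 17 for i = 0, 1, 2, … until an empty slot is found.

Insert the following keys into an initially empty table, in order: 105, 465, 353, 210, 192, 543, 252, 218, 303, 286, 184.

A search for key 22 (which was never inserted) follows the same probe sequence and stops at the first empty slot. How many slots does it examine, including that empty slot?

2

105 hashes to 12; slot 12 is free -> place at 12.
465 hashes to 10; slot 10 is free -> place at 10.
353 hashes to 11; slot 11 is free -> place at 11.
210 hashes to 10; 10,11,12 taken -> place at 13.
192 hashes to 5; slot 5 is free -> place at 5.
543 hashes to 9; slot 9 is free -> place at 9.
252 hashes to 16; slot 16 is free -> place at 16.
218 hashes to 16; 16 taken -> place at 0.
303 hashes to 16; 16,0 taken -> place at 1.
286 hashes to 16; 16,0,1 taken -> place at 2.
184 hashes to 16; 16,0,1,2 taken -> place at 3.
Table: [218, 303, 286, 184, -, 192, -, -, -, 543, 465, 353, 105, 210, -, -, 252]
Lookup 22: h=5, probe 5,6 → slot 6 empty, not found.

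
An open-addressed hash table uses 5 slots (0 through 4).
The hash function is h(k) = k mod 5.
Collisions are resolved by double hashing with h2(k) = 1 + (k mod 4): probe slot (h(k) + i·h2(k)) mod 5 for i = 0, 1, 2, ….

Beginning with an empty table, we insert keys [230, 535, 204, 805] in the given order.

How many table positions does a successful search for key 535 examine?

Insert 230: h=0, slot 0 empty -> index 0.
Insert 535: h=0, h2=4, slot 0 occupied -> index 4.
Insert 204: h=4, h2=1, slots 4,0 occupied -> index 1.
Insert 805: h=0, h2=2, slot 0 occupied -> index 2.
Table: [230, 204, 805, —, 535]
Lookup 535: h=0, h2=4, probe 0,4 → found at 4.

2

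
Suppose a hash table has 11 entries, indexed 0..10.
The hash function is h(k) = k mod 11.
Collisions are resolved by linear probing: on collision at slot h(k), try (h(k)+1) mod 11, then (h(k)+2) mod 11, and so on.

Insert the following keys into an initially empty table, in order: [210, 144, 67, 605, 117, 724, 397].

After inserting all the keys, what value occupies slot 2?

Insert 210: h=1, slot 1 empty => index 1.
Insert 144: h=1, slot 1 occupied => index 2.
Insert 67: h=1, slots 1,2 occupied => index 3.
Insert 605: h=0, slot 0 empty => index 0.
Insert 117: h=7, slot 7 empty => index 7.
Insert 724: h=9, slot 9 empty => index 9.
Insert 397: h=1, slots 1,2,3 occupied => index 4.
Table: [605, 210, 144, 67, 397, -, -, 117, -, 724, -]

144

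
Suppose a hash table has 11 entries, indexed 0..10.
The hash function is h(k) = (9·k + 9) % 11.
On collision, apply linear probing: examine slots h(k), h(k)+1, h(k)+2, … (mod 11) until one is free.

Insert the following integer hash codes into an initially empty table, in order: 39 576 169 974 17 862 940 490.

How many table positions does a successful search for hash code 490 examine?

39 hashes to 8; slot 8 is free -> place at 8.
576 hashes to 1; slot 1 is free -> place at 1.
169 hashes to 1; 1 taken -> place at 2.
974 hashes to 8; 8 taken -> place at 9.
17 hashes to 8; 8,9 taken -> place at 10.
862 hashes to 1; 1,2 taken -> place at 3.
940 hashes to 10; 10 taken -> place at 0.
490 hashes to 8; 8,9,10,0,1,2,3 taken -> place at 4.
Table: [940, 576, 169, 862, 490, _, _, _, 39, 974, 17]
Lookup 490: h=8, probe 8,9,10,0,1,2,3,4 → found at 4.

8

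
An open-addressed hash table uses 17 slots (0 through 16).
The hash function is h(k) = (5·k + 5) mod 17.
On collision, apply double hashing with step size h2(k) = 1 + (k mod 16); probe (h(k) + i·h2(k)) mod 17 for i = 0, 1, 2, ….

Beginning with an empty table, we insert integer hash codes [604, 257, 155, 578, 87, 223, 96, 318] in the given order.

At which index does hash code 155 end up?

10

604: h=16 -> slot 16
257: h=15 -> slot 15
155: h=15, h2=12, probe 15,10 -> slot 10
578: h=5 -> slot 5
87: h=15, h2=8, probe 15,6 -> slot 6
223: h=15, h2=16, probe 15,14 -> slot 14
96: h=9 -> slot 9
318: h=14, h2=15, probe 14,12 -> slot 12
Table: [., ., ., ., ., 578, 87, ., ., 96, 155, ., 318, ., 223, 257, 604]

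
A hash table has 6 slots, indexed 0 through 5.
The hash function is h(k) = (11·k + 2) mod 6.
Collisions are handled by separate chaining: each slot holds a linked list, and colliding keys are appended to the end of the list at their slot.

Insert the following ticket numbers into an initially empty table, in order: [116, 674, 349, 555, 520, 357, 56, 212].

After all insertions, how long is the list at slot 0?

4

Insert 116: h=0, bucket 0 empty -> new chain.
Insert 674: h=0, bucket 0 nonempty -> append to chain.
Insert 349: h=1, bucket 1 empty -> new chain.
Insert 555: h=5, bucket 5 empty -> new chain.
Insert 520: h=4, bucket 4 empty -> new chain.
Insert 357: h=5, bucket 5 nonempty -> append to chain.
Insert 56: h=0, bucket 0 nonempty -> append to chain.
Insert 212: h=0, bucket 0 nonempty -> append to chain.
Final buckets:
0: 116 -> 674 -> 56 -> 212
1: 349
2: .
3: .
4: 520
5: 555 -> 357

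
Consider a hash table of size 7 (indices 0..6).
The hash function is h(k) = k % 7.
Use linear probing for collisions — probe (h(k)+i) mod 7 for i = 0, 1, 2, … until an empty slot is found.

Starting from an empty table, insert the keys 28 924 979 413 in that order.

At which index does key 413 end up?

28 hashes to 0; slot 0 is free => place at 0.
924 hashes to 0; 0 taken => place at 1.
979 hashes to 6; slot 6 is free => place at 6.
413 hashes to 0; 0,1 taken => place at 2.
Table: [28, 924, 413, _, _, _, 979]

2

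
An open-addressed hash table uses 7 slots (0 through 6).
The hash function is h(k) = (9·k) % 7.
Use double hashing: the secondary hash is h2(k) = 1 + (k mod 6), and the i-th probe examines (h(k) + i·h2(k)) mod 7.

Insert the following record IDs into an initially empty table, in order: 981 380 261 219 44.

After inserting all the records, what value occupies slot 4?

380

981: h=2 → slot 2
380: h=4 → slot 4
261: h=4, h2=4, probe 4,1 → slot 1
219: h=4, h2=4, probe 4,1,5 → slot 5
44: h=4, h2=3, probe 4,0 → slot 0
Table: [44, 261, 981, —, 380, 219, —]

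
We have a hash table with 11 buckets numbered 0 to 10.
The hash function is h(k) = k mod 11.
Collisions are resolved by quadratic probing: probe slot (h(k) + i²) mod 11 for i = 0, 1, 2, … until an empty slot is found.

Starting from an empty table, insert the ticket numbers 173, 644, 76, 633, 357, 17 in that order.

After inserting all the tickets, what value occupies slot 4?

Insert 173: h=8, slot 8 empty → index 8.
Insert 644: h=6, slot 6 empty → index 6.
Insert 76: h=10, slot 10 empty → index 10.
Insert 633: h=6, slot 6 occupied → index 7.
Insert 357: h=5, slot 5 empty → index 5.
Insert 17: h=6, slots 6,7,10 occupied → index 4.
Table: [∅, ∅, ∅, ∅, 17, 357, 644, 633, 173, ∅, 76]

17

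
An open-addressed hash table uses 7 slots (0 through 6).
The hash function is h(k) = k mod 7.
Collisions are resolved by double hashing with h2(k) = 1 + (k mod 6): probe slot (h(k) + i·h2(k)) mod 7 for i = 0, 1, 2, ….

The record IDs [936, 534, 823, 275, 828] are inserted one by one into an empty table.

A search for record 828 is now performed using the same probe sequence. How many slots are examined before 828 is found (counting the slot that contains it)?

2

936: h=5 => slot 5
534: h=2 => slot 2
823: h=4 => slot 4
275: h=2, h2=6, probe 2,1 => slot 1
828: h=2, h2=1, probe 2,3 => slot 3
Table: [—, 275, 534, 828, 823, 936, —]
Lookup 828: h=2, h2=1, probe 2,3 → found at 3.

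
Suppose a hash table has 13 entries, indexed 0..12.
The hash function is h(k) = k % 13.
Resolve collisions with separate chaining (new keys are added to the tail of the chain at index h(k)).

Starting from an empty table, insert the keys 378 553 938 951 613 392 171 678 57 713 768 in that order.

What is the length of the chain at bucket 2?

6

378 -> bucket 1
553 -> bucket 7
938 -> bucket 2
951 -> bucket 2 (collision)
613 -> bucket 2 (collision)
392 -> bucket 2 (collision)
171 -> bucket 2 (collision)
678 -> bucket 2 (collision)
57 -> bucket 5
713 -> bucket 11
768 -> bucket 1 (collision)
Final buckets:
0: _
1: 378 -> 768
2: 938 -> 951 -> 613 -> 392 -> 171 -> 678
3: _
4: _
5: 57
6: _
7: 553
8: _
9: _
10: _
11: 713
12: _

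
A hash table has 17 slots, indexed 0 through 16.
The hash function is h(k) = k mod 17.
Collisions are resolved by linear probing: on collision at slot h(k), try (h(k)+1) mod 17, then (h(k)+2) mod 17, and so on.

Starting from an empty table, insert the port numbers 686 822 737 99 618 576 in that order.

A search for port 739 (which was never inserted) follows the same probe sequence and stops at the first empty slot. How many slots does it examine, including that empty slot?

3

686 hashes to 6; slot 6 is free => place at 6.
822 hashes to 6; 6 taken => place at 7.
737 hashes to 6; 6,7 taken => place at 8.
99 hashes to 14; slot 14 is free => place at 14.
618 hashes to 6; 6,7,8 taken => place at 9.
576 hashes to 15; slot 15 is free => place at 15.
Table: [∅, ∅, ∅, ∅, ∅, ∅, 686, 822, 737, 618, ∅, ∅, ∅, ∅, 99, 576, ∅]
Lookup 739: h=8, probe 8,9,10 → slot 10 empty, not found.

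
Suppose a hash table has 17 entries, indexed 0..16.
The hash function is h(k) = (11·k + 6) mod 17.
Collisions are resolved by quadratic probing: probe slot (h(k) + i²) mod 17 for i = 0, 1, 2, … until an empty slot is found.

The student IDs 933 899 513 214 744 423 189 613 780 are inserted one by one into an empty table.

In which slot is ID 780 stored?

9

933 hashes to 1; slot 1 is free => place at 1.
899 hashes to 1; 1 taken => place at 2.
513 hashes to 5; slot 5 is free => place at 5.
214 hashes to 14; slot 14 is free => place at 14.
744 hashes to 13; slot 13 is free => place at 13.
423 hashes to 1; 1,2,5 taken => place at 10.
189 hashes to 11; slot 11 is free => place at 11.
613 hashes to 0; slot 0 is free => place at 0.
780 hashes to 1; 1,2,5,10,0 taken => place at 9.
Table: [613, 933, 899, —, —, 513, —, —, —, 780, 423, 189, —, 744, 214, —, —]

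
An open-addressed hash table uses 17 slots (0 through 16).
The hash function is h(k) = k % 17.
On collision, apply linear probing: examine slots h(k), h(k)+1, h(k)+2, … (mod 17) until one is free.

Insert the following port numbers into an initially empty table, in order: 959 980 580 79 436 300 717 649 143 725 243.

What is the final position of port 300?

959: h=7 -> slot 7
980: h=11 -> slot 11
580: h=2 -> slot 2
79: h=11, probe 11,12 -> slot 12
436: h=11, probe 11,12,13 -> slot 13
300: h=11, probe 11,12,13,14 -> slot 14
717: h=3 -> slot 3
649: h=3, probe 3,4 -> slot 4
143: h=7, probe 7,8 -> slot 8
725: h=11, probe 11,12,13,14,15 -> slot 15
243: h=5 -> slot 5
Table: [—, —, 580, 717, 649, 243, —, 959, 143, —, —, 980, 79, 436, 300, 725, —]

14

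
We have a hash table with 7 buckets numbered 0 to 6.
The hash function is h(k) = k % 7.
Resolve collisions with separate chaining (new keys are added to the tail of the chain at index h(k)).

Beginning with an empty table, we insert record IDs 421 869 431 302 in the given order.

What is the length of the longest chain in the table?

3

Insert 421: h=1, bucket 1 empty -> new chain.
Insert 869: h=1, bucket 1 nonempty -> append to chain.
Insert 431: h=4, bucket 4 empty -> new chain.
Insert 302: h=1, bucket 1 nonempty -> append to chain.
Final buckets:
0: —
1: 421 -> 869 -> 302
2: —
3: —
4: 431
5: —
6: —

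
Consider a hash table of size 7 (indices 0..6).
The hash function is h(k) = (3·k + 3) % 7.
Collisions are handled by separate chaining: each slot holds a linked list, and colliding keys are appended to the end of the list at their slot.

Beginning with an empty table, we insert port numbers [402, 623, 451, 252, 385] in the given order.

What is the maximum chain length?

3

402 -> bucket 5
623 -> bucket 3
451 -> bucket 5 (collision)
252 -> bucket 3 (collision)
385 -> bucket 3 (collision)
Final buckets:
0: .
1: .
2: .
3: 623 -> 252 -> 385
4: .
5: 402 -> 451
6: .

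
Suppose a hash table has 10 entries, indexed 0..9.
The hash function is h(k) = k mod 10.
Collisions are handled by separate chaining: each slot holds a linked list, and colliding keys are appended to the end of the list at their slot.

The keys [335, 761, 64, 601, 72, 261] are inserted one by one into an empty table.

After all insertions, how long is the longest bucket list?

335 -> bucket 5
761 -> bucket 1
64 -> bucket 4
601 -> bucket 1 (collision)
72 -> bucket 2
261 -> bucket 1 (collision)
Final buckets:
0: .
1: 761 -> 601 -> 261
2: 72
3: .
4: 64
5: 335
6: .
7: .
8: .
9: .

3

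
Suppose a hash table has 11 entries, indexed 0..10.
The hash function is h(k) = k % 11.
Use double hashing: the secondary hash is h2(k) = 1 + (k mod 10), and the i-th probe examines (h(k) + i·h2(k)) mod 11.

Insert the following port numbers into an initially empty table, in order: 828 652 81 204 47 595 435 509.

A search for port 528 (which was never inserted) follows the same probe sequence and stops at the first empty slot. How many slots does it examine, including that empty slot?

828 hashes to 3; slot 3 is free -> place at 3.
652 hashes to 3, h2=3; 3 taken -> place at 6.
81 hashes to 4; slot 4 is free -> place at 4.
204 hashes to 6, h2=5; 6 taken -> place at 0.
47 hashes to 3, h2=8; 3,0 taken -> place at 8.
595 hashes to 1; slot 1 is free -> place at 1.
435 hashes to 6, h2=6; 6,1 taken -> place at 7.
509 hashes to 3, h2=10; 3 taken -> place at 2.
Table: [204, 595, 509, 828, 81, ∅, 652, 435, 47, ∅, ∅]
Lookup 528: h=0, h2=9, probe 0,9 → slot 9 empty, not found.

2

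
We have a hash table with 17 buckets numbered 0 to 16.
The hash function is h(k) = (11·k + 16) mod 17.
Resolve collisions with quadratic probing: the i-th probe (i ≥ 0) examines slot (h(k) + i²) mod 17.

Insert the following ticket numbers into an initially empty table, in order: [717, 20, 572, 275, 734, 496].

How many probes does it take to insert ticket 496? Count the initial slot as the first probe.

717: h=15 => slot 15
20: h=15, probe 15,16 => slot 16
572: h=1 => slot 1
275: h=15, probe 15,16,2 => slot 2
734: h=15, probe 15,16,2,7 => slot 7
496: h=15, probe 15,16,2,7,14 => slot 14
Table: [—, 572, 275, —, —, —, —, 734, —, —, —, —, —, —, 496, 717, 20]

5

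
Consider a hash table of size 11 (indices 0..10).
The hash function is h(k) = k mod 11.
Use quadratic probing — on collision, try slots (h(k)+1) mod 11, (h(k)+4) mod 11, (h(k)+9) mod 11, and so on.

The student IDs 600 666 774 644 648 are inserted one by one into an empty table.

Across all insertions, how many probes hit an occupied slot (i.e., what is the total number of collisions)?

600 hashes to 6; slot 6 is free -> place at 6.
666 hashes to 6; 6 taken -> place at 7.
774 hashes to 4; slot 4 is free -> place at 4.
644 hashes to 6; 6,7 taken -> place at 10.
648 hashes to 10; 10 taken -> place at 0.
Table: [648, _, _, _, 774, _, 600, 666, _, _, 644]

4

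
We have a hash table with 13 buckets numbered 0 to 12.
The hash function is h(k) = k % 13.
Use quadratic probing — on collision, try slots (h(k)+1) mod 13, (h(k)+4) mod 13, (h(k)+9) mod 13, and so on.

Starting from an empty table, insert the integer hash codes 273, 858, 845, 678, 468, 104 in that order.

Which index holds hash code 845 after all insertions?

273 hashes to 0; slot 0 is free => place at 0.
858 hashes to 0; 0 taken => place at 1.
845 hashes to 0; 0,1 taken => place at 4.
678 hashes to 2; slot 2 is free => place at 2.
468 hashes to 0; 0,1,4 taken => place at 9.
104 hashes to 0; 0,1,4,9 taken => place at 3.
Table: [273, 858, 678, 104, 845, ., ., ., ., 468, ., ., .]

4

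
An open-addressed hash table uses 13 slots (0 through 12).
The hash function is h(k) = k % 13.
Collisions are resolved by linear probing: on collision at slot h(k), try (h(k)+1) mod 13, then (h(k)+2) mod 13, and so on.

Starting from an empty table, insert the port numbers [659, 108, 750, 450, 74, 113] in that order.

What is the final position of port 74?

11

659: h=9 => slot 9
108: h=4 => slot 4
750: h=9, probe 9,10 => slot 10
450: h=8 => slot 8
74: h=9, probe 9,10,11 => slot 11
113: h=9, probe 9,10,11,12 => slot 12
Table: [-, -, -, -, 108, -, -, -, 450, 659, 750, 74, 113]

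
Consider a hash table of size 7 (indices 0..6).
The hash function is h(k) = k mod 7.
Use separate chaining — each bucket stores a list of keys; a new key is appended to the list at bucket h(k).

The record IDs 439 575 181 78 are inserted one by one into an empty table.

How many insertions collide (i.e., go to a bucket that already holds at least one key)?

439 → bucket 5
575 → bucket 1
181 → bucket 6
78 → bucket 1 (collision)
Final buckets:
0: _
1: 575 -> 78
2: _
3: _
4: _
5: 439
6: 181

1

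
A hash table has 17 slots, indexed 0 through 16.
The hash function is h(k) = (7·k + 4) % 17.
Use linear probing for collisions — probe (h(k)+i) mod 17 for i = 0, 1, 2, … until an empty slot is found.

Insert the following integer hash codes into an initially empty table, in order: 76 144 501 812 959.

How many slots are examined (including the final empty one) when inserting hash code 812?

3

76 hashes to 9; slot 9 is free -> place at 9.
144 hashes to 9; 9 taken -> place at 10.
501 hashes to 9; 9,10 taken -> place at 11.
812 hashes to 10; 10,11 taken -> place at 12.
959 hashes to 2; slot 2 is free -> place at 2.
Table: [-, -, 959, -, -, -, -, -, -, 76, 144, 501, 812, -, -, -, -]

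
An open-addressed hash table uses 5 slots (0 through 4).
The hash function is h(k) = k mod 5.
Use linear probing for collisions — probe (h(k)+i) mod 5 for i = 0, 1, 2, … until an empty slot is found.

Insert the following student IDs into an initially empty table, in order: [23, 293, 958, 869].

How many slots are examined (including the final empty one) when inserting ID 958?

Insert 23: h=3, slot 3 empty → index 3.
Insert 293: h=3, slot 3 occupied → index 4.
Insert 958: h=3, slots 3,4 occupied → index 0.
Insert 869: h=4, slots 4,0 occupied → index 1.
Table: [958, 869, _, 23, 293]

3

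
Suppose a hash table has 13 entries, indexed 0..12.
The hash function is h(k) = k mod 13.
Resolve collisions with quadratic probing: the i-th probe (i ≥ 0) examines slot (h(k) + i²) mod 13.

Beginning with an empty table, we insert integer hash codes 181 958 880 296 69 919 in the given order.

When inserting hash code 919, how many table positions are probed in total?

181 hashes to 12; slot 12 is free -> place at 12.
958 hashes to 9; slot 9 is free -> place at 9.
880 hashes to 9; 9 taken -> place at 10.
296 hashes to 10; 10 taken -> place at 11.
69 hashes to 4; slot 4 is free -> place at 4.
919 hashes to 9; 9,10 taken -> place at 0.
Table: [919, —, —, —, 69, —, —, —, —, 958, 880, 296, 181]

3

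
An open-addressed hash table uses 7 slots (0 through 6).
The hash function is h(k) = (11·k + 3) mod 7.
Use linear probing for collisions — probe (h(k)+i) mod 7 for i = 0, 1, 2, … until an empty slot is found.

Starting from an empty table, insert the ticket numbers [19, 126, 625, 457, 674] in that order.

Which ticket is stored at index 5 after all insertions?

19 hashes to 2; slot 2 is free → place at 2.
126 hashes to 3; slot 3 is free → place at 3.
625 hashes to 4; slot 4 is free → place at 4.
457 hashes to 4; 4 taken → place at 5.
674 hashes to 4; 4,5 taken → place at 6.
Table: [_, _, 19, 126, 625, 457, 674]

457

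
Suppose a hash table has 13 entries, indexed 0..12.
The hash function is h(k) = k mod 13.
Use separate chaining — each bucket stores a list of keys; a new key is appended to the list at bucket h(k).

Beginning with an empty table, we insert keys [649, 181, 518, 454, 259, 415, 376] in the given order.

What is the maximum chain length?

649 → bucket 12
181 → bucket 12 (collision)
518 → bucket 11
454 → bucket 12 (collision)
259 → bucket 12 (collision)
415 → bucket 12 (collision)
376 → bucket 12 (collision)
Final buckets:
0: _
1: _
2: _
3: _
4: _
5: _
6: _
7: _
8: _
9: _
10: _
11: 518
12: 649 -> 181 -> 454 -> 259 -> 415 -> 376

6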